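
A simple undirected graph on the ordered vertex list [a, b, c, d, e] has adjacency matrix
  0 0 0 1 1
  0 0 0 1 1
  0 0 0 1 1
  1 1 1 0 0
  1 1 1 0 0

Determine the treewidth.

A width-2 tree decomposition is:
Bags: B1 = {a, d, e}  B2 = {c, d, e}  B3 = {b, d, e}
Tree: B1–B2, B2–B3
Each bag holds 3 vertices, so the decomposition has width 2, which upper-bounds the treewidth. For the lower bound, G contains the cycle e–a–d–c–e, so G is not a forest; only forests have treewidth ≤ 1, hence tw(G) ≥ 2. Hence tw(G) = 2 exactly.

2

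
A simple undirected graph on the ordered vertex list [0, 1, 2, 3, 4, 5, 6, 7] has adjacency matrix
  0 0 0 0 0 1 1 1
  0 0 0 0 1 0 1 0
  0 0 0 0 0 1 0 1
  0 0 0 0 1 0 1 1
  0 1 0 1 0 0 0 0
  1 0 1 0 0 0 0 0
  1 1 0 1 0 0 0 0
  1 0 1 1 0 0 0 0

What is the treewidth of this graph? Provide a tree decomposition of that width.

Treewidth 2.
One such decomposition:
Bags: B1 = {0, 2, 5}  B2 = {0, 2, 7}  B3 = {0, 6, 7}  B4 = {3, 6, 7}  B5 = {1, 3, 6}  B6 = {1, 3, 4}
Tree: B1–B2, B2–B3, B3–B4, B4–B5, B5–B6

Every bag has size at most 3, so the width is 3 − 1 = 2 and tw(G) ≤ 2. For the lower bound, G contains the cycle 5–2–7–0–5, so G is not a forest; only forests have treewidth ≤ 1, hence tw(G) ≥ 2. The upper and lower bounds meet at 2, so that is the treewidth.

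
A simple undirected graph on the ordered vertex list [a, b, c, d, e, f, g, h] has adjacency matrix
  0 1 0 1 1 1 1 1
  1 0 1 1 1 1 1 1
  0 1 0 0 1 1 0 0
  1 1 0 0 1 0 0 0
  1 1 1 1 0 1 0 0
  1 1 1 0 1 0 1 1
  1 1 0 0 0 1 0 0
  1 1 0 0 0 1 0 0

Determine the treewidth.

A width-3 tree decomposition is:
Bags: B1 = {b, c, e, f}  B2 = {a, b, e, f}  B3 = {a, b, f, g}  B4 = {a, b, f, h}  B5 = {a, b, d, e}
Tree: B1–B2, B2–B3, B3–B4, B2–B5
Every bag has size at most 4, so the width is 4 − 1 = 3 and tw(G) ≤ 3. Conversely, {a, b, d, e} is a clique of size 4, and the vertices of any clique must share a bag in every tree decomposition; so some bag has ≥ 4 vertices and tw(G) ≥ 3. Combining the bounds, tw(G) = 3.

3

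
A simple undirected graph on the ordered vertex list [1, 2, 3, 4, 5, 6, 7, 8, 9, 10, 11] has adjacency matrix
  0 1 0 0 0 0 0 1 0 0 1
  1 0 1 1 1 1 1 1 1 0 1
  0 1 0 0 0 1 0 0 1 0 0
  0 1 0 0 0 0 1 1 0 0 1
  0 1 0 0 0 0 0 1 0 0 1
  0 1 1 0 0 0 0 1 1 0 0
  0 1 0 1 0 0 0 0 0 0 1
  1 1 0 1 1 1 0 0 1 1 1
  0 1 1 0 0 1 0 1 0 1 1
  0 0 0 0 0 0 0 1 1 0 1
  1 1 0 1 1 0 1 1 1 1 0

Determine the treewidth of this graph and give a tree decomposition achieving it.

Each bag holds 4 vertices, so the decomposition has width 3, which upper-bounds the treewidth. For the lower bound, the 4 vertices {1, 2, 8, 11} are pairwise adjacent, and any tree decomposition puts a clique entirely inside one bag — forcing width ≥ 3. Hence tw(G) = 3 exactly.

Treewidth 3.
One such decomposition:
Bags: B1 = {2, 8, 9, 11}  B2 = {2, 4, 8, 11}  B3 = {2, 6, 8, 9}  B4 = {8, 9, 10, 11}  B5 = {2, 5, 8, 11}  B6 = {1, 2, 8, 11}  B7 = {2, 3, 6, 9}  B8 = {2, 4, 7, 11}
Tree: B1–B2, B1–B3, B1–B4, B1–B5, B2–B6, B3–B7, B2–B8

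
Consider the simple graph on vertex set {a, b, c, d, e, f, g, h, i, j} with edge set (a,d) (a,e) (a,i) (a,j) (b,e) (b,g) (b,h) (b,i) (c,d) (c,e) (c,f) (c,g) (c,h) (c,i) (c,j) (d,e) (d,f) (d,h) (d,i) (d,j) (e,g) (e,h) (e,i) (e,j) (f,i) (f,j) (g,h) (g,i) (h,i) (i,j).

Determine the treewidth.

A width-4 tree decomposition is:
Bags: B1 = {c, d, e, i, j}  B2 = {c, d, f, i, j}  B3 = {a, d, e, i, j}  B4 = {c, d, e, h, i}  B5 = {c, e, g, h, i}  B6 = {b, e, g, h, i}
Tree: B1–B2, B1–B3, B1–B4, B4–B5, B5–B6
Each bag holds 5 vertices, so the decomposition has width 4, which upper-bounds the treewidth. On the other hand G contains the 5-clique {c, d, e, i, j}. A clique must lie in a single bag of any decomposition, so no decomposition can have width below 4. Therefore the treewidth is 4.

4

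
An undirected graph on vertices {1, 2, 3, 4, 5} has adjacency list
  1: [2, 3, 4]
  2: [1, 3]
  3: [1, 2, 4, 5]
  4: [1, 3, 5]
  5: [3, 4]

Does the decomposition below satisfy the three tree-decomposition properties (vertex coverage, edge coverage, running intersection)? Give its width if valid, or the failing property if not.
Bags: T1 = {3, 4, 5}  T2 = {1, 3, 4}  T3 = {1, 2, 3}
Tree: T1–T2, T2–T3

Every vertex of G appears in some bag (union = {1, 2, 3, 4, 5}); every edge is covered by a bag; and for each vertex v the set of bags containing v is connected in the bag tree. The decomposition is therefore valid. The largest bag has 3 vertices, so the width is 2.

Yes; width 2.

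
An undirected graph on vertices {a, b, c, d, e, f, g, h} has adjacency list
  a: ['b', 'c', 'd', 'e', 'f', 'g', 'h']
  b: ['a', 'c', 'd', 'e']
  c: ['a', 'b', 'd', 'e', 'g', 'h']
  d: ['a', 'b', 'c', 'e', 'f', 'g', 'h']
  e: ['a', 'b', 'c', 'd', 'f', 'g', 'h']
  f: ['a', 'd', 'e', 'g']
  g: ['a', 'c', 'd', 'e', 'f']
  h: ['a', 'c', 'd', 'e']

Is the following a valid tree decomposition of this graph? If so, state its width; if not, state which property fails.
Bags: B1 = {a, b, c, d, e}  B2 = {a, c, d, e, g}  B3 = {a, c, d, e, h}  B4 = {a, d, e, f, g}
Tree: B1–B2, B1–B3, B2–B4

Yes; width 4.

Vertex coverage: the bags together contain {a, b, c, d, e, f, g, h}, the full vertex set. Edge coverage: each edge of G has both endpoints in at least one bag. Running intersection: for every vertex, the bags containing it form a connected subtree. All three properties hold, so this is a valid tree decomposition of width max|bag| − 1 = 4, and hence tw(G) ≤ 4.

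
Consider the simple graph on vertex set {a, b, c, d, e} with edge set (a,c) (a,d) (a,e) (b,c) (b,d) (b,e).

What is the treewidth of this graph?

A width-2 tree decomposition is:
Bags: B1 = {a, b, d}  B2 = {a, b, e}  B3 = {a, b, c}
Tree: B1–B2, B2–B3
The largest bag has 3 vertices, giving width 2; this decomposition certifies tw(G) ≤ 2. The edges a–d–b–e–a form a cycle, so G is not a tree and its treewidth is at least 2. Combining the bounds, tw(G) = 2.

2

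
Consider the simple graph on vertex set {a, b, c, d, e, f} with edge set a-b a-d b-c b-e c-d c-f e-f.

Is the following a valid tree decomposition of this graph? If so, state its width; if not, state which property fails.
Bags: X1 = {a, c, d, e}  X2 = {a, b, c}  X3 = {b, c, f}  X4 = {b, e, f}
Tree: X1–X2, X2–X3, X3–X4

No — bags containing vertex e are not connected in the tree.

A tree decomposition must satisfy three properties: every vertex lies in some bag; for every edge, both endpoints lie together in some bag; and for every vertex, the bags containing it form a connected subtree. Here bags containing vertex e are not connected in the tree, so the decomposition is invalid.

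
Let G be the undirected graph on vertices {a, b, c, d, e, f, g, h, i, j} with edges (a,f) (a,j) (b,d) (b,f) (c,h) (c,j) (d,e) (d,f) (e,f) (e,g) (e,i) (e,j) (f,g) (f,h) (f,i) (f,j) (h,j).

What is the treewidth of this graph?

A width-2 tree decomposition is:
Bags: B1 = {e, f, g}  B2 = {e, f, j}  B3 = {d, e, f}  B4 = {f, h, j}  B5 = {c, h, j}  B6 = {b, d, f}  B7 = {e, f, i}  B8 = {a, f, j}
Tree: B1–B2, B2–B3, B2–B4, B4–B5, B3–B6, B3–B7, B2–B8
Each bag holds 3 vertices, so the decomposition has width 2, which upper-bounds the treewidth. Conversely, {c, h, j} is a clique of size 3, and the vertices of any clique must share a bag in every tree decomposition; so some bag has ≥ 3 vertices and tw(G) ≥ 2. Therefore the treewidth is 2.

2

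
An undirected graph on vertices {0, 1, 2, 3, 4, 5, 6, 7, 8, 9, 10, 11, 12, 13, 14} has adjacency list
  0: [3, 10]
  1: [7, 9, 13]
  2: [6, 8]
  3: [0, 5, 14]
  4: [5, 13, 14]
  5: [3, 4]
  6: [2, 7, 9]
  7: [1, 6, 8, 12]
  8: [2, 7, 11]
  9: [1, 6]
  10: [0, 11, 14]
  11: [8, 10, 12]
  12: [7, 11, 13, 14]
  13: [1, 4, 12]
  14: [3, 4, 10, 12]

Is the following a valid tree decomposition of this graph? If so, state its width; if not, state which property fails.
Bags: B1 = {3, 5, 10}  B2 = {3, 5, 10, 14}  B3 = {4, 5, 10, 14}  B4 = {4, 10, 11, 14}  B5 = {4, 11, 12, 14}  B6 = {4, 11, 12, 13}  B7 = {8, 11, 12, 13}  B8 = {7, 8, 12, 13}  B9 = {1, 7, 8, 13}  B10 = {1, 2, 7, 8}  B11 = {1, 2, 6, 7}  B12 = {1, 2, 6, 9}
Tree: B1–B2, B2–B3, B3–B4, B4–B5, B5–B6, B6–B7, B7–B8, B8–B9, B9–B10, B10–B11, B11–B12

A tree decomposition must satisfy three properties: every vertex lies in some bag; for every edge, both endpoints lie together in some bag; and for every vertex, the bags containing it form a connected subtree. Here vertex 0 appears in no bag, so the decomposition is invalid.

No — vertex 0 appears in no bag.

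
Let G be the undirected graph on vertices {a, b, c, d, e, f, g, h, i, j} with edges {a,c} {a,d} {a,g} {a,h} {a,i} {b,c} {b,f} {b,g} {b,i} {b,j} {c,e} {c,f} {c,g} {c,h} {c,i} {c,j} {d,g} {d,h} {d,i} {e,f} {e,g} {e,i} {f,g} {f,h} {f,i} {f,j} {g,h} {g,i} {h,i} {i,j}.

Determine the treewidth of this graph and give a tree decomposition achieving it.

Every bag has size at most 5, so the width is 5 − 1 = 4 and tw(G) ≤ 4. For the lower bound, the 5 vertices {a, d, g, h, i} are pairwise adjacent, and any tree decomposition puts a clique entirely inside one bag — forcing width ≥ 4. Therefore the treewidth is 4.

Treewidth 4.
One such decomposition:
Bags: B1 = {c, e, f, g, i}  B2 = {c, f, g, h, i}  B3 = {b, c, f, g, i}  B4 = {a, c, g, h, i}  B5 = {a, d, g, h, i}  B6 = {b, c, f, i, j}
Tree: B1–B2, B2–B3, B2–B4, B4–B5, B3–B6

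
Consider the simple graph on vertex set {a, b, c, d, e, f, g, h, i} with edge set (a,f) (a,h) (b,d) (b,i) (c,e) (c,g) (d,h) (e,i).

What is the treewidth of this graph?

1

A width-1 tree decomposition is:
Bags: B1 = {c, g}  B2 = {c, e}  B3 = {e, i}  B4 = {b, i}  B5 = {b, d}  B6 = {d, h}  B7 = {a, h}  B8 = {a, f}
Tree: B1–B2, B2–B3, B3–B4, B4–B5, B5–B6, B6–B7, B7–B8
The largest bag has 2 vertices, giving width 1; this decomposition certifies tw(G) ≤ 1. Since G has at least one edge (e.g. g–c), it is not an edgeless graph, so tw(G) ≥ 1. Hence tw(G) = 1 exactly.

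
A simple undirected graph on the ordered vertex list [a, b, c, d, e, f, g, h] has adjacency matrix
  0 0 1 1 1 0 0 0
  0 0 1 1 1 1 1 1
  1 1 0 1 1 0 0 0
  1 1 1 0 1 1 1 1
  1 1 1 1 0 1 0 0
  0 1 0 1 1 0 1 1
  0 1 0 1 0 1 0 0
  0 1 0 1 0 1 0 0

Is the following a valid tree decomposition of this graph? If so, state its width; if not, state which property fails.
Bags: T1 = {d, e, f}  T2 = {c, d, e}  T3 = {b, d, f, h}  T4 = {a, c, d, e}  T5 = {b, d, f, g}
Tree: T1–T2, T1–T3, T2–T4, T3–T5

No — edge (b,e) lies in no bag.

A tree decomposition must satisfy three properties: every vertex lies in some bag; for every edge, both endpoints lie together in some bag; and for every vertex, the bags containing it form a connected subtree. Here edge (b,e) lies in no bag, so the decomposition is invalid.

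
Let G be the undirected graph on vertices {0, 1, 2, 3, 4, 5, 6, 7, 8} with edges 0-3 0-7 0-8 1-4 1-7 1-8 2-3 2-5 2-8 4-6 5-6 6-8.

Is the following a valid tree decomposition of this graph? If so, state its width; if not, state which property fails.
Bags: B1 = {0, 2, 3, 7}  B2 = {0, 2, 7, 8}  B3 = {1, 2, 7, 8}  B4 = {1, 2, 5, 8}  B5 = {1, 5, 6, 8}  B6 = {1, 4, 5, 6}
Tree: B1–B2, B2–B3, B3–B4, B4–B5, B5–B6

Every vertex of G appears in some bag (union = {0, 1, 2, 3, 4, 5, 6, 7, 8}); every edge is covered by a bag; and for each vertex v the set of bags containing v is connected in the bag tree. The decomposition is therefore valid. The largest bag has 4 vertices, so the width is 3.

Yes; width 3.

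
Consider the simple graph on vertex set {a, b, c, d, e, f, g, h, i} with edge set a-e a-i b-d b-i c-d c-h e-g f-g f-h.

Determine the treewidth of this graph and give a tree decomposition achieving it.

Treewidth 2.
One optimal decomposition is:
Bags: B1 = {c, f, h}  B2 = {c, f, g}  B3 = {c, e, g}  B4 = {a, c, e}  B5 = {a, c, i}  B6 = {b, c, i}  B7 = {b, c, d}
Tree: B1–B2, B2–B3, B3–B4, B4–B5, B5–B6, B6–B7

Every bag has size at most 3, so the width is 3 − 1 = 2 and tw(G) ≤ 2. Since c–h–f–g–e–a–i–b–d–c is a cycle in G, G is not acyclic. Forests are exactly the graphs of treewidth ≤ 1, so tw(G) ≥ 2. Combining the bounds, tw(G) = 2.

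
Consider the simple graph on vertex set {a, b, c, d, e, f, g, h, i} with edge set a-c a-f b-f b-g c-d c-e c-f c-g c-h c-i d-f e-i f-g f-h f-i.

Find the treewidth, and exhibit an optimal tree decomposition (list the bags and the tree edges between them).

Each bag holds 3 vertices, so the decomposition has width 2, which upper-bounds the treewidth. Conversely, {c, e, i} is a clique of size 3, and the vertices of any clique must share a bag in every tree decomposition; so some bag has ≥ 3 vertices and tw(G) ≥ 2. Combining the bounds, tw(G) = 2.

Treewidth 2.
Bags: B1 = {c, f, h}  B2 = {c, f, i}  B3 = {c, e, i}  B4 = {c, d, f}  B5 = {c, f, g}  B6 = {a, c, f}  B7 = {b, f, g}
Tree: B1–B2, B2–B3, B1–B4, B4–B5, B2–B6, B5–B7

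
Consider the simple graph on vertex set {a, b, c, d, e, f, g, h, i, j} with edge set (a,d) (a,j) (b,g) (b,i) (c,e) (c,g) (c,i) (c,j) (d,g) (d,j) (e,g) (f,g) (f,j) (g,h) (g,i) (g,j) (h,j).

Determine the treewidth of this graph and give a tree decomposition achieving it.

Treewidth 2.
One such decomposition:
Bags: B1 = {c, g, i}  B2 = {c, g, j}  B3 = {d, g, j}  B4 = {g, h, j}  B5 = {c, e, g}  B6 = {a, d, j}  B7 = {f, g, j}  B8 = {b, g, i}
Tree: B1–B2, B2–B3, B3–B4, B1–B5, B3–B6, B4–B7, B1–B8

The largest bag has 3 vertices, giving width 2; this decomposition certifies tw(G) ≤ 2. Conversely, {d, g, j} is a clique of size 3, and the vertices of any clique must share a bag in every tree decomposition; so some bag has ≥ 3 vertices and tw(G) ≥ 2. Therefore the treewidth is 2.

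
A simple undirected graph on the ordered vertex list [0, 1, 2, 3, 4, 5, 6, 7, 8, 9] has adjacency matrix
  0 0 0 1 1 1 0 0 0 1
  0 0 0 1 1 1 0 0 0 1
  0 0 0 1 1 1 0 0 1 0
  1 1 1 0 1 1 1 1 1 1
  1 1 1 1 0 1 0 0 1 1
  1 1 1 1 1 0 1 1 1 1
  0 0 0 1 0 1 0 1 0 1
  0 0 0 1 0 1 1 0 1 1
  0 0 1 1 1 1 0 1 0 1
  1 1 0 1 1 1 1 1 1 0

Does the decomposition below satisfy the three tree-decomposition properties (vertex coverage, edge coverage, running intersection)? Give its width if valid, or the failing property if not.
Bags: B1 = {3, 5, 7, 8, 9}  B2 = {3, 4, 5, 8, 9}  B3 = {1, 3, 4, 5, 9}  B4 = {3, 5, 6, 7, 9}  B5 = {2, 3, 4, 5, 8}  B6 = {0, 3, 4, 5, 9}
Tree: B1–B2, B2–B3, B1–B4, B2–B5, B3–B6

Every vertex of G appears in some bag (union = {0, 1, 2, 3, 4, 5, 6, 7, 8, 9}); every edge is covered by a bag; and for each vertex v the set of bags containing v is connected in the bag tree. The decomposition is therefore valid. The largest bag has 5 vertices, so the width is 4.

Yes; width 4.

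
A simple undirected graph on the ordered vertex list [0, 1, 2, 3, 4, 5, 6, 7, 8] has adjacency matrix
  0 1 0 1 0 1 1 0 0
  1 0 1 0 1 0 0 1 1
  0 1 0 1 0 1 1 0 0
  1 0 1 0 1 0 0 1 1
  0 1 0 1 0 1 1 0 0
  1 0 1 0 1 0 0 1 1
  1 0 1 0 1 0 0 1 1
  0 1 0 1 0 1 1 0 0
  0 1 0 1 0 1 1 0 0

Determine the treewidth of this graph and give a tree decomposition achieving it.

Each bag holds 5 vertices, so the decomposition has width 4, which upper-bounds the treewidth. For the lower bound: the 5 vertex sets {5,7}, {1,8}, {2,6}, {3}, {4} are disjoint, each induces a connected subgraph, and every pair is joined by at least one edge of G. Contracting each set to a single vertex therefore yields K_{5} as a minor, and since treewidth is minor-monotone, tw(G) ≥ tw(K_{5}) = 4. Therefore the treewidth is 4.

Treewidth 4.
Bags: B1 = {1, 3, 5, 6, 7}  B2 = {1, 3, 5, 6, 8}  B3 = {1, 2, 3, 5, 6}  B4 = {1, 3, 4, 5, 6}  B5 = {0, 1, 3, 5, 6}
Tree: B1–B2, B2–B3, B3–B4, B4–B5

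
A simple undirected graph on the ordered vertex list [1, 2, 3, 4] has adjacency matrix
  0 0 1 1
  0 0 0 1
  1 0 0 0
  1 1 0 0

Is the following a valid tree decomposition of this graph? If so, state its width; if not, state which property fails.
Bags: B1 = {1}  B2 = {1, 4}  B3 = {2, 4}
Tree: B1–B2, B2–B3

A tree decomposition must satisfy three properties: every vertex lies in some bag; for every edge, both endpoints lie together in some bag; and for every vertex, the bags containing it form a connected subtree. Here vertex 3 appears in no bag, so the decomposition is invalid.

No — vertex 3 appears in no bag.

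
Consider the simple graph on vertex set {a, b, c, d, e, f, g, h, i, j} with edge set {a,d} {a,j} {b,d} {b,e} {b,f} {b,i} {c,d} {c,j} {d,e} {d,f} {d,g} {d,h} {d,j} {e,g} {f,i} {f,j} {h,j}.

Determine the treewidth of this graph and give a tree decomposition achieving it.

Every bag has size at most 3, so the width is 3 − 1 = 2 and tw(G) ≤ 2. Conversely, {d, e, g} is a clique of size 3, and the vertices of any clique must share a bag in every tree decomposition; so some bag has ≥ 3 vertices and tw(G) ≥ 2. The upper and lower bounds meet at 2, so that is the treewidth.

Treewidth 2.
One such decomposition:
Bags: B1 = {b, d, f}  B2 = {d, f, j}  B3 = {c, d, j}  B4 = {b, d, e}  B5 = {a, d, j}  B6 = {b, f, i}  B7 = {d, e, g}  B8 = {d, h, j}
Tree: B1–B2, B2–B3, B1–B4, B2–B5, B1–B6, B4–B7, B5–B8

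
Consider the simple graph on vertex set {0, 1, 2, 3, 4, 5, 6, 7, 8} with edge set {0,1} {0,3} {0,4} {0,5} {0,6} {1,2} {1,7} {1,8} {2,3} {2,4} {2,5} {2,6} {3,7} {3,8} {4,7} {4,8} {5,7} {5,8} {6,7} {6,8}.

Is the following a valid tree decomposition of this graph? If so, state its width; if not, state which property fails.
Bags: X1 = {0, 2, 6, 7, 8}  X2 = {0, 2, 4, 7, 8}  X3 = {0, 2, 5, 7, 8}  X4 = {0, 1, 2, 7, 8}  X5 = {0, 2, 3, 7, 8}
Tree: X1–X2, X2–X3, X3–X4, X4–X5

Every vertex of G appears in some bag (union = {0, 1, 2, 3, 4, 5, 6, 7, 8}); every edge is covered by a bag; and for each vertex v the set of bags containing v is connected in the bag tree. The decomposition is therefore valid. The largest bag has 5 vertices, so the width is 4.

Yes; width 4.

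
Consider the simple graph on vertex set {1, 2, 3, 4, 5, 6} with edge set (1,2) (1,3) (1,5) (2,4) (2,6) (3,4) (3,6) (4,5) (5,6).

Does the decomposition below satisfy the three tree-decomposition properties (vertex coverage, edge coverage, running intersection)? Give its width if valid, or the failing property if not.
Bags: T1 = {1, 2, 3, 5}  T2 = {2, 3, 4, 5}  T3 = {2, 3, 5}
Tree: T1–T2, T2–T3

No — vertex 6 appears in no bag.

A tree decomposition must satisfy three properties: every vertex lies in some bag; for every edge, both endpoints lie together in some bag; and for every vertex, the bags containing it form a connected subtree. Here vertex 6 appears in no bag, so the decomposition is invalid.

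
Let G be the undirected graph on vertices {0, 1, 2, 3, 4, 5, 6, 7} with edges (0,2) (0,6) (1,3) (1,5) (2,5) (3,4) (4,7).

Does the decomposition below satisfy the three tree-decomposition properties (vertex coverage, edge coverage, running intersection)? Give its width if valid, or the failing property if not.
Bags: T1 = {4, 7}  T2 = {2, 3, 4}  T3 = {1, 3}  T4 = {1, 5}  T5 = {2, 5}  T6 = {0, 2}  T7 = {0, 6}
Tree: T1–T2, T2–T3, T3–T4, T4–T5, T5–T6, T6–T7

A tree decomposition must satisfy three properties: every vertex lies in some bag; for every edge, both endpoints lie together in some bag; and for every vertex, the bags containing it form a connected subtree. Here bags containing vertex 2 are not connected in the tree, so the decomposition is invalid.

No — bags containing vertex 2 are not connected in the tree.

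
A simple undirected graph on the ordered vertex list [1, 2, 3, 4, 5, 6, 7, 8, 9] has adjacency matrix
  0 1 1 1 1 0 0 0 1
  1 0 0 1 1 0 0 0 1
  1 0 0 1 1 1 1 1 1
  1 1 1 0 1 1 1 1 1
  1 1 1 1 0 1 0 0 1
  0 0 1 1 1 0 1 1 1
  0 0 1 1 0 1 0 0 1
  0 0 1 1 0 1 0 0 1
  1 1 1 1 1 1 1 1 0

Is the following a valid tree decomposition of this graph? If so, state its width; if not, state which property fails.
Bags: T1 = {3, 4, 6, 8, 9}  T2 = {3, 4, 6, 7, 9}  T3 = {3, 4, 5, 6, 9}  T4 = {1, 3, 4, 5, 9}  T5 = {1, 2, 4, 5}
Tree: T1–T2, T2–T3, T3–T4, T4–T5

A tree decomposition must satisfy three properties: every vertex lies in some bag; for every edge, both endpoints lie together in some bag; and for every vertex, the bags containing it form a connected subtree. Here edge (9,2) lies in no bag, so the decomposition is invalid.

No — edge (9,2) lies in no bag.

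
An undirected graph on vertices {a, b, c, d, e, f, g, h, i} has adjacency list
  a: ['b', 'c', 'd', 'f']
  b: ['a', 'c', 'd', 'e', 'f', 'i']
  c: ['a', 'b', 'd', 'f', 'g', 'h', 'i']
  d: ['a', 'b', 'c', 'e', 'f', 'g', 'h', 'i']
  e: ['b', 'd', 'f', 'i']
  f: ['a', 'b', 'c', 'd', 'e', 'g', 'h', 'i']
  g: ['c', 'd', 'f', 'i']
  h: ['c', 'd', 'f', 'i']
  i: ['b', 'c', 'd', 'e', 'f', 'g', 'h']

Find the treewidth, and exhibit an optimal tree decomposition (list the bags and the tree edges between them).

Treewidth 4.
Bags: B1 = {b, d, e, f, i}  B2 = {b, c, d, f, i}  B3 = {c, d, f, g, i}  B4 = {c, d, f, h, i}  B5 = {a, b, c, d, f}
Tree: B1–B2, B2–B3, B2–B4, B2–B5

Every bag has size at most 5, so the width is 5 − 1 = 4 and tw(G) ≤ 4. For the lower bound, the 5 vertices {a, b, c, d, f} are pairwise adjacent, and any tree decomposition puts a clique entirely inside one bag — forcing width ≥ 4. Combining the bounds, tw(G) = 4.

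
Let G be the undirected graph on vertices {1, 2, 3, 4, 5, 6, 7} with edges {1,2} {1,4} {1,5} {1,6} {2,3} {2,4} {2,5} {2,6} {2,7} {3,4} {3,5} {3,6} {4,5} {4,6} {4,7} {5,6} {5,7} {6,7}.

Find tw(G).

A width-4 tree decomposition is:
Bags: B1 = {2, 3, 4, 5, 6}  B2 = {1, 2, 4, 5, 6}  B3 = {2, 4, 5, 6, 7}
Tree: B1–B2, B1–B3
Every bag has size at most 5, so the width is 5 − 1 = 4 and tw(G) ≤ 4. For the lower bound, the 5 vertices {1, 2, 4, 5, 6} are pairwise adjacent, and any tree decomposition puts a clique entirely inside one bag — forcing width ≥ 4. The upper and lower bounds meet at 4, so that is the treewidth.

4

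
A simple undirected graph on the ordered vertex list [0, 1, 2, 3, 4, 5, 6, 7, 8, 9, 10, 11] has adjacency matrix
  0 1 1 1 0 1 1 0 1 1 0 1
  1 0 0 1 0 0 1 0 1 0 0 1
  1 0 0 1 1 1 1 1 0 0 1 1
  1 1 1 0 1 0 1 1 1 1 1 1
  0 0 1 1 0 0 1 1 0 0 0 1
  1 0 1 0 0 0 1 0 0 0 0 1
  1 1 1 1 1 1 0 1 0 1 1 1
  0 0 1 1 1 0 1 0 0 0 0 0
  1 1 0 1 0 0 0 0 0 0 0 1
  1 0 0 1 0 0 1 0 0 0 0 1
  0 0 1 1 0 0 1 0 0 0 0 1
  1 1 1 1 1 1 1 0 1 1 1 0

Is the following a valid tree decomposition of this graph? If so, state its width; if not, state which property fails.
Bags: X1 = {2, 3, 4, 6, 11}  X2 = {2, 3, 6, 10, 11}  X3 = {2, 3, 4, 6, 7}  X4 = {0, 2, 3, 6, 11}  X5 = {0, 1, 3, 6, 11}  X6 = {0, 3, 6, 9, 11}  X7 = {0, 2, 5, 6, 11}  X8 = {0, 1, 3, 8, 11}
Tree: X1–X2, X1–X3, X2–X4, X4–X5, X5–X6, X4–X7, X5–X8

Vertex coverage: the bags together contain {0, 1, 2, 3, 4, 5, 6, 7, 8, 9, 10, 11}, the full vertex set. Edge coverage: each edge of G has both endpoints in at least one bag. Running intersection: for every vertex, the bags containing it form a connected subtree. All three properties hold, so this is a valid tree decomposition of width max|bag| − 1 = 4, and hence tw(G) ≤ 4.

Yes; width 4.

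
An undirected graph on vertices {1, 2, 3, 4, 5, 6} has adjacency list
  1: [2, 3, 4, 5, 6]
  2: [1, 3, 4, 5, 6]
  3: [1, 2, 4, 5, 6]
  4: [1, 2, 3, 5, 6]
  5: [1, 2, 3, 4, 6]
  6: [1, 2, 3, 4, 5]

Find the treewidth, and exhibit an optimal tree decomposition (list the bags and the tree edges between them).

A single bag containing all 6 vertices is trivially a valid decomposition of width 5. On the other hand G contains the 6-clique {1, 2, 3, 4, 5, 6}. A clique must lie in a single bag of any decomposition, so no decomposition can have width below 5. The upper and lower bounds meet at 5, so that is the treewidth.

Treewidth 5.
Bags: B1 = {1, 2, 3, 4, 5, 6}
Tree: (single bag)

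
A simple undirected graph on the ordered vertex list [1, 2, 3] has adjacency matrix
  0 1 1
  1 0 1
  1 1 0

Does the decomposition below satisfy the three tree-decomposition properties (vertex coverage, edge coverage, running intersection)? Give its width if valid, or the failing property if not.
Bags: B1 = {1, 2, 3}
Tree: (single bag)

Checking the three conditions: (i) the bags cover all of {1, 2, 3}; (ii) for each edge, some bag contains both endpoints; (iii) the bags containing any fixed vertex form a subtree. All hold, so the decomposition is valid with width 3 − 1 = 2.

Yes; width 2.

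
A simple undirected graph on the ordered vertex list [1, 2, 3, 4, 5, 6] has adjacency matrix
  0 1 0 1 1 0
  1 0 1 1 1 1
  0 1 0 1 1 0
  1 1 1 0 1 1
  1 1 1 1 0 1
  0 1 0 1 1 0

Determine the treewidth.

A width-3 tree decomposition is:
Bags: B1 = {2, 4, 5, 6}  B2 = {2, 3, 4, 5}  B3 = {1, 2, 4, 5}
Tree: B1–B2, B1–B3
Every bag has size at most 4, so the width is 4 − 1 = 3 and tw(G) ≤ 3. For the lower bound, the 4 vertices {1, 2, 4, 5} are pairwise adjacent, and any tree decomposition puts a clique entirely inside one bag — forcing width ≥ 3. The upper and lower bounds meet at 3, so that is the treewidth.

3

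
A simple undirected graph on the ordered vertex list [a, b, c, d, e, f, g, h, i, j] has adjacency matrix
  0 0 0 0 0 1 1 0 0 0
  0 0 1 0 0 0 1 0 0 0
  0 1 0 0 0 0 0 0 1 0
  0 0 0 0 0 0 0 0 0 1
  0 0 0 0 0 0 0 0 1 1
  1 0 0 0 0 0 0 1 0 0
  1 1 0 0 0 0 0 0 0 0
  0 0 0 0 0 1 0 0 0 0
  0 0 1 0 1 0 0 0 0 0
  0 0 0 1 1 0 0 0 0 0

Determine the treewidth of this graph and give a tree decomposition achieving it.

Treewidth 1.
One such decomposition:
Bags: B1 = {d, j}  B2 = {e, j}  B3 = {e, i}  B4 = {c, i}  B5 = {b, c}  B6 = {b, g}  B7 = {a, g}  B8 = {a, f}  B9 = {f, h}
Tree: B1–B2, B2–B3, B3–B4, B4–B5, B5–B6, B6–B7, B7–B8, B8–B9

Every bag has size at most 2, so the width is 2 − 1 = 1 and tw(G) ≤ 1. Any graph with an edge has treewidth ≥ 1, and G has the edge d–j. Hence tw(G) = 1 exactly.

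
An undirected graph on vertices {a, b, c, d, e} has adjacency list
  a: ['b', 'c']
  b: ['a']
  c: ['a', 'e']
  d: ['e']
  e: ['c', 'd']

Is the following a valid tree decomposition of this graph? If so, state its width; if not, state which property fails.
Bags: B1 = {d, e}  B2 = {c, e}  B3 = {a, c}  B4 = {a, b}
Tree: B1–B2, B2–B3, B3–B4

Yes; width 1.

Checking the three conditions: (i) the bags cover all of {a, b, c, d, e}; (ii) for each edge, some bag contains both endpoints; (iii) the bags containing any fixed vertex form a subtree. All hold, so the decomposition is valid with width 2 − 1 = 1.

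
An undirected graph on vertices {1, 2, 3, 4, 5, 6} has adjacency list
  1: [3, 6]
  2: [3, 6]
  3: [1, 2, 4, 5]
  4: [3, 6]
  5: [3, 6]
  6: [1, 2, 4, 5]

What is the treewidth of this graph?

A width-2 tree decomposition is:
Bags: B1 = {2, 3, 6}  B2 = {1, 3, 6}  B3 = {3, 4, 6}  B4 = {3, 5, 6}
Tree: B1–B2, B2–B3, B3–B4
Each bag holds 3 vertices, so the decomposition has width 2, which upper-bounds the treewidth. Since 6–2–3–1–6 is a cycle in G, G is not acyclic. Forests are exactly the graphs of treewidth ≤ 1, so tw(G) ≥ 2. Therefore the treewidth is 2.

2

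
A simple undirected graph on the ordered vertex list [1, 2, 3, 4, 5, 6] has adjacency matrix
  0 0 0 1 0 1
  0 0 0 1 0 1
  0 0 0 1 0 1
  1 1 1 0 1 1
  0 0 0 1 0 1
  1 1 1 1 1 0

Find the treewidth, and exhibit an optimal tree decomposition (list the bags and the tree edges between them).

Treewidth 2.
Bags: B1 = {4, 5, 6}  B2 = {2, 4, 6}  B3 = {3, 4, 6}  B4 = {1, 4, 6}
Tree: B1–B2, B1–B3, B1–B4

Each bag holds 3 vertices, so the decomposition has width 2, which upper-bounds the treewidth. On the other hand G contains the 3-clique {1, 4, 6}. A clique must lie in a single bag of any decomposition, so no decomposition can have width below 2. Hence tw(G) = 2 exactly.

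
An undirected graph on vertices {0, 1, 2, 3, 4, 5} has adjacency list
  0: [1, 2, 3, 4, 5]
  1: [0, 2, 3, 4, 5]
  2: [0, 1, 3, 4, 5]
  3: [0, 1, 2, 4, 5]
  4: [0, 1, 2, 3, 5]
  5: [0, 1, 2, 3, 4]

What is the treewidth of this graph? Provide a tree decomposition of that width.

Treewidth 5.
One optimal decomposition is:
Bags: B1 = {0, 1, 2, 3, 4, 5}
Tree: (single bag)

With just one bag of size 6, the width is 6 − 1 = 5, so tw(G) ≤ 5. Conversely, {0, 1, 2, 3, 4, 5} is a clique of size 6, and the vertices of any clique must share a bag in every tree decomposition; so some bag has ≥ 6 vertices and tw(G) ≥ 5. The upper and lower bounds meet at 5, so that is the treewidth.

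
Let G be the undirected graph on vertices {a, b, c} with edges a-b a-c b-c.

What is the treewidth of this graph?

2

A width-2 tree decomposition is:
Bags: B1 = {a, b, c}
Tree: (single bag)
With just one bag of size 3, the width is 3 − 1 = 2, so tw(G) ≤ 2. On the other hand G contains the 3-clique {a, b, c}. A clique must lie in a single bag of any decomposition, so no decomposition can have width below 2. Hence tw(G) = 2 exactly.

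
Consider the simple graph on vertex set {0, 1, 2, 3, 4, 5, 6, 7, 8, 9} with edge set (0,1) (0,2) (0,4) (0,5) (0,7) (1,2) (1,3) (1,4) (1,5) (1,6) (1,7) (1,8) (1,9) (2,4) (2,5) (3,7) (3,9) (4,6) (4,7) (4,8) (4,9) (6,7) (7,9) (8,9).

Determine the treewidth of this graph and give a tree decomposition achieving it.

Treewidth 3.
Bags: B1 = {0, 1, 4, 7}  B2 = {1, 4, 6, 7}  B3 = {1, 4, 7, 9}  B4 = {1, 3, 7, 9}  B5 = {0, 1, 2, 4}  B6 = {0, 1, 2, 5}  B7 = {1, 4, 8, 9}
Tree: B1–B2, B2–B3, B3–B4, B1–B5, B5–B6, B3–B7

The largest bag has 4 vertices, giving width 3; this decomposition certifies tw(G) ≤ 3. For the lower bound, the 4 vertices {1, 3, 7, 9} are pairwise adjacent, and any tree decomposition puts a clique entirely inside one bag — forcing width ≥ 3. Hence tw(G) = 3 exactly.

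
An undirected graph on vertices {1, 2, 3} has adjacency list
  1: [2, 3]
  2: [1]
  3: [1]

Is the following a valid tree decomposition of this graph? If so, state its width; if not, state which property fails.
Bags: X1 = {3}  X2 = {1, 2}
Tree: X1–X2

A tree decomposition must satisfy three properties: every vertex lies in some bag; for every edge, both endpoints lie together in some bag; and for every vertex, the bags containing it form a connected subtree. Here edge (1,3) lies in no bag, so the decomposition is invalid.

No — edge (1,3) lies in no bag.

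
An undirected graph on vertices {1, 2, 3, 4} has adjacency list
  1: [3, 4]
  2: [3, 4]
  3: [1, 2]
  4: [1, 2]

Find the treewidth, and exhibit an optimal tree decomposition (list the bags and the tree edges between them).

Each bag holds 3 vertices, so the decomposition has width 2, which upper-bounds the treewidth. For the lower bound, G contains the cycle 2–4–1–3–2, so G is not a forest; only forests have treewidth ≤ 1, hence tw(G) ≥ 2. Therefore the treewidth is 2.

Treewidth 2.
One optimal decomposition is:
Bags: B1 = {1, 2, 4}  B2 = {1, 2, 3}
Tree: B1–B2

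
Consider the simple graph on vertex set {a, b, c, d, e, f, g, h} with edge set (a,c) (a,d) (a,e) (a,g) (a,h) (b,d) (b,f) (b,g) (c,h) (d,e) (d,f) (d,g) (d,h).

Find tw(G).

2

A width-2 tree decomposition is:
Bags: B1 = {a, d, g}  B2 = {b, d, g}  B3 = {b, d, f}  B4 = {a, d, e}  B5 = {a, d, h}  B6 = {a, c, h}
Tree: B1–B2, B2–B3, B1–B4, B1–B5, B5–B6
The largest bag has 3 vertices, giving width 2; this decomposition certifies tw(G) ≤ 2. On the other hand G contains the 3-clique {a, d, g}. A clique must lie in a single bag of any decomposition, so no decomposition can have width below 2. The upper and lower bounds meet at 2, so that is the treewidth.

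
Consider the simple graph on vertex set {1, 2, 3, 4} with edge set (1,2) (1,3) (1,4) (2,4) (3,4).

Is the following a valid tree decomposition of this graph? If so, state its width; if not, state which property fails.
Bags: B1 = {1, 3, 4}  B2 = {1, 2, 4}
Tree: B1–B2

Checking the three conditions: (i) the bags cover all of {1, 2, 3, 4}; (ii) for each edge, some bag contains both endpoints; (iii) the bags containing any fixed vertex form a subtree. All hold, so the decomposition is valid with width 3 − 1 = 2.

Yes; width 2.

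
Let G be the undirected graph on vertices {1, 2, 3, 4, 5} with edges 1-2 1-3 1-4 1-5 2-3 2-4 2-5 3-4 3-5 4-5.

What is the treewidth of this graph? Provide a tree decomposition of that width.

With just one bag of size 5, the width is 5 − 1 = 4, so tw(G) ≤ 4. Conversely, {1, 2, 3, 4, 5} is a clique of size 5, and the vertices of any clique must share a bag in every tree decomposition; so some bag has ≥ 5 vertices and tw(G) ≥ 4. Combining the bounds, tw(G) = 4.

Treewidth 4.
One such decomposition:
Bags: B1 = {1, 2, 3, 4, 5}
Tree: (single bag)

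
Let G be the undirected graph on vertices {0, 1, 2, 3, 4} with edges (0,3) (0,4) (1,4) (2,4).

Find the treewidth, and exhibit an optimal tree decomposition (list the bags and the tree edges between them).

Treewidth 1.
One such decomposition:
Bags: B1 = {0, 4}  B2 = {2, 4}  B3 = {1, 4}  B4 = {0, 3}
Tree: B1–B2, B2–B3, B1–B4

The largest bag has 2 vertices, giving width 1; this decomposition certifies tw(G) ≤ 1. G has an edge, so its treewidth is at least 1. The upper and lower bounds meet at 1, so that is the treewidth.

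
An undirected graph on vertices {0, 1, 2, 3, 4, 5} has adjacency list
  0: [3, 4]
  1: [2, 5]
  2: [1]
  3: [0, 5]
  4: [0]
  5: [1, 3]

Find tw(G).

1

A width-1 tree decomposition is:
Bags: B1 = {1, 2}  B2 = {1, 5}  B3 = {3, 5}  B4 = {0, 3}  B5 = {0, 4}
Tree: B1–B2, B2–B3, B3–B4, B4–B5
Every bag has size at most 2, so the width is 2 − 1 = 1 and tw(G) ≤ 1. G has an edge, so its treewidth is at least 1. Hence tw(G) = 1 exactly.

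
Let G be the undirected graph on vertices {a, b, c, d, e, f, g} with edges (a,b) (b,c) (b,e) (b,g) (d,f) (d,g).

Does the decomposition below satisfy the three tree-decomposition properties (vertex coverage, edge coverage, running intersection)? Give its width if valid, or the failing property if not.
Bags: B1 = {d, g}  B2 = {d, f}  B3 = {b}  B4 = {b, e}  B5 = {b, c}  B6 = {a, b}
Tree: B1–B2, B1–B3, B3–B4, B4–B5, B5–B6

No — edge (g,b) lies in no bag.

A tree decomposition must satisfy three properties: every vertex lies in some bag; for every edge, both endpoints lie together in some bag; and for every vertex, the bags containing it form a connected subtree. Here edge (g,b) lies in no bag, so the decomposition is invalid.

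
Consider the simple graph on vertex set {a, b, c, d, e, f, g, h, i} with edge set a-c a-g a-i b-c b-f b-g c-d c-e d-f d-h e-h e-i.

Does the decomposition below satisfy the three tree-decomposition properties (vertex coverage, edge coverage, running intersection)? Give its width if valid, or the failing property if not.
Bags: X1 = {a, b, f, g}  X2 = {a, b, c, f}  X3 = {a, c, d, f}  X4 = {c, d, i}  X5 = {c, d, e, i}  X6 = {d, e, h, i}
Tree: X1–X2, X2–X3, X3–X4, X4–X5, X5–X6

No — edge (a,i) lies in no bag.

A tree decomposition must satisfy three properties: every vertex lies in some bag; for every edge, both endpoints lie together in some bag; and for every vertex, the bags containing it form a connected subtree. Here edge (a,i) lies in no bag, so the decomposition is invalid.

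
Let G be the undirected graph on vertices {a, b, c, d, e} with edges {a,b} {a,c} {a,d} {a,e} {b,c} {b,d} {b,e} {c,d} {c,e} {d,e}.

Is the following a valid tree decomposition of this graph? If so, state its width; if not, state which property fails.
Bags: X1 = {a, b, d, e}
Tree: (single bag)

A tree decomposition must satisfy three properties: every vertex lies in some bag; for every edge, both endpoints lie together in some bag; and for every vertex, the bags containing it form a connected subtree. Here vertex c appears in no bag, so the decomposition is invalid.

No — vertex c appears in no bag.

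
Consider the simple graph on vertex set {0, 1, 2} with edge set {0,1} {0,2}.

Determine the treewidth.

A width-1 tree decomposition is:
Bags: B1 = {0, 1}  B2 = {0, 2}
Tree: B1–B2
The largest bag has 2 vertices, giving width 1; this decomposition certifies tw(G) ≤ 1. Any graph with an edge has treewidth ≥ 1, and G has the edge 1–0. Combining the bounds, tw(G) = 1.

1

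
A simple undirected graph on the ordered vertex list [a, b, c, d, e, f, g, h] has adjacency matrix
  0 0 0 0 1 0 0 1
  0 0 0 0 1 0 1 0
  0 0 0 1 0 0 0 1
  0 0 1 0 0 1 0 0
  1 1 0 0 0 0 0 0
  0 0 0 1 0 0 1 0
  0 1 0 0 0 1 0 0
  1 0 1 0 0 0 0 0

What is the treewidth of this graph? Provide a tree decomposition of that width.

Every bag has size at most 3, so the width is 3 − 1 = 2 and tw(G) ≤ 2. For the lower bound, G contains the cycle f–g–b–e–a–h–c–d–f, so G is not a forest; only forests have treewidth ≤ 1, hence tw(G) ≥ 2. Combining the bounds, tw(G) = 2.

Treewidth 2.
One optimal decomposition is:
Bags: B1 = {b, f, g}  B2 = {b, e, f}  B3 = {a, e, f}  B4 = {a, f, h}  B5 = {c, f, h}  B6 = {c, d, f}
Tree: B1–B2, B2–B3, B3–B4, B4–B5, B5–B6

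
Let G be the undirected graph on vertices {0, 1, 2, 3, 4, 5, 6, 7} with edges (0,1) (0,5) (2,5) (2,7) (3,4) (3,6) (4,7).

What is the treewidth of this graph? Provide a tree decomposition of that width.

Treewidth 1.
One optimal decomposition is:
Bags: B1 = {0, 1}  B2 = {0, 5}  B3 = {2, 5}  B4 = {2, 7}  B5 = {4, 7}  B6 = {3, 4}  B7 = {3, 6}
Tree: B1–B2, B2–B3, B3–B4, B4–B5, B5–B6, B6–B7

The largest bag has 2 vertices, giving width 1; this decomposition certifies tw(G) ≤ 1. Since G has at least one edge (e.g. 1–0), it is not an edgeless graph, so tw(G) ≥ 1. Therefore the treewidth is 1.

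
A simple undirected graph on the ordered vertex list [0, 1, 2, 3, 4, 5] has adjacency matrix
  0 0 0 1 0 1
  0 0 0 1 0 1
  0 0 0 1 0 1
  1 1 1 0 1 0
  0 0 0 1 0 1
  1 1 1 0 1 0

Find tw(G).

2

A width-2 tree decomposition is:
Bags: B1 = {1, 3, 5}  B2 = {0, 3, 5}  B3 = {3, 4, 5}  B4 = {2, 3, 5}
Tree: B1–B2, B2–B3, B3–B4
Each bag holds 3 vertices, so the decomposition has width 2, which upper-bounds the treewidth. The edges 5–1–3–0–5 form a cycle, so G is not a tree and its treewidth is at least 2. The upper and lower bounds meet at 2, so that is the treewidth.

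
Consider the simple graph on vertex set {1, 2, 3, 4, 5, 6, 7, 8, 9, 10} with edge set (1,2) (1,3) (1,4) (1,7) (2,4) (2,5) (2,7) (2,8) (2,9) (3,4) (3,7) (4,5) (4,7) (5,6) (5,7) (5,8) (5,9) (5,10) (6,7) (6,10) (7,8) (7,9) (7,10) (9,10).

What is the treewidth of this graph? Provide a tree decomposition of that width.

The largest bag has 4 vertices, giving width 3; this decomposition certifies tw(G) ≤ 3. On the other hand G contains the 4-clique {1, 2, 4, 7}. A clique must lie in a single bag of any decomposition, so no decomposition can have width below 3. The upper and lower bounds meet at 3, so that is the treewidth.

Treewidth 3.
One such decomposition:
Bags: B1 = {2, 4, 5, 7}  B2 = {2, 5, 7, 9}  B3 = {1, 2, 4, 7}  B4 = {2, 5, 7, 8}  B5 = {5, 7, 9, 10}  B6 = {5, 6, 7, 10}  B7 = {1, 3, 4, 7}
Tree: B1–B2, B1–B3, B1–B4, B2–B5, B5–B6, B3–B7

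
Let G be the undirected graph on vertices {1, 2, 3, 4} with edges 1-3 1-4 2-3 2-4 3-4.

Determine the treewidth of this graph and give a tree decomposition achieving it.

Every bag has size at most 3, so the width is 3 − 1 = 2 and tw(G) ≤ 2. Conversely, {1, 3, 4} is a clique of size 3, and the vertices of any clique must share a bag in every tree decomposition; so some bag has ≥ 3 vertices and tw(G) ≥ 2. The upper and lower bounds meet at 2, so that is the treewidth.

Treewidth 2.
One optimal decomposition is:
Bags: B1 = {2, 3, 4}  B2 = {1, 3, 4}
Tree: B1–B2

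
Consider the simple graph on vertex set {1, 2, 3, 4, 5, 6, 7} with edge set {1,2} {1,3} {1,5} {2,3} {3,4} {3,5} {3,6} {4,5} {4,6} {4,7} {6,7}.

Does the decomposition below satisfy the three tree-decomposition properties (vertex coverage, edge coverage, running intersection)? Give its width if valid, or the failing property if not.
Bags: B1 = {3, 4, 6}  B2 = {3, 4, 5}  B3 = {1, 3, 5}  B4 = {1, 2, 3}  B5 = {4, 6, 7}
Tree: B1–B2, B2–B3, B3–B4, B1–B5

Checking the three conditions: (i) the bags cover all of {1, 2, 3, 4, 5, 6, 7}; (ii) for each edge, some bag contains both endpoints; (iii) the bags containing any fixed vertex form a subtree. All hold, so the decomposition is valid with width 3 − 1 = 2.

Yes; width 2.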